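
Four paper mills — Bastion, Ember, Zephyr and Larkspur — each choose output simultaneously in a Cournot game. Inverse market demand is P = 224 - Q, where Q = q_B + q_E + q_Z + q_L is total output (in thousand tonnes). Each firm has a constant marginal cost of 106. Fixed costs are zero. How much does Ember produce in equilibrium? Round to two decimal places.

23.60

Each firm earns π_i = (224 - Q)q_i - 106q_i.
Setting ∂π_i/∂q_i = 0 with rivals' quantities fixed: 118 - 2q_i - Σ_{j≠i} q_j = 0.
With identical firms every q_j equals q_i, so Σ_{j≠i} q_j = 3q_i and 118 = 5q_i, giving q_i = 118/5.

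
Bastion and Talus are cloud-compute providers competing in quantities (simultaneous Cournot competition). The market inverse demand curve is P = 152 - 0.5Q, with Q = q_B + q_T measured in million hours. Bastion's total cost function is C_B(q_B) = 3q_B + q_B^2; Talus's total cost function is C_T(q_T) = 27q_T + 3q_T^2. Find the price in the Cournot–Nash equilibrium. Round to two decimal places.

Bastion's profit: π_B = (152 - 0.5Q)q_B - (3q_B + q_B²). Setting ∂π_B/∂q_B = 0: 149 - 3q_B - (1/2)(q_T) = 0.
Talus's first-order condition: 125 - 7q_T - (1/2)(q_B) = 0.
Best responses: q_B = (149 - (1/2)q_T)/3, q_T = (125 - (1/2)q_B)/7.
Solving the pair: q_B = 47.2530, q_T = 1202/83.
Total output Q = 61.7349, so price P = 152 - (1/2)·61.7349 = 121.1325.

121.13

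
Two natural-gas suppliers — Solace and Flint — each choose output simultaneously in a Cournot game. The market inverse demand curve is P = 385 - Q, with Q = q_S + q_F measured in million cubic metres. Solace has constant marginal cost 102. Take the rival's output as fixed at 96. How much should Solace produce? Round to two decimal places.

93.50

With the rival's output fixed at 96, Solace's profit is π_S = (385 - 96 - q_S)q_S - (102q_S) = (289 - q_S)q_S - (102q_S).
∂π_S/∂q_S = 187 - 2q_S = 0, so q_S = 187/2.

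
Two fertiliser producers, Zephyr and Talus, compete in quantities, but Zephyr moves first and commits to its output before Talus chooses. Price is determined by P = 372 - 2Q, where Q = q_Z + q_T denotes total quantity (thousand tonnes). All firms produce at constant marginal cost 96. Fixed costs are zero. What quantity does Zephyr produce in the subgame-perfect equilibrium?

69

Solve by backward induction. Given q_Z, the follower Talus maximises π_T = (372 - 2q_Z - 2q_T)q_T - 96q_T.
Follower FOC: 276 - 2q_Z - 4q_T = 0, so q_T(q_Z) = (276 - 2q_Z)/4.
The leader anticipates this reaction. Substituting into P = 372 - 2Q gives P = 234 - q_Z, so π_Z = (234 - q_Z)q_Z - 96q_Z.
Leader FOC: 138 - 2q_Z = 0, so q_Z = 69.
Then q_T = (276 - 2·69)/4 = 69/2.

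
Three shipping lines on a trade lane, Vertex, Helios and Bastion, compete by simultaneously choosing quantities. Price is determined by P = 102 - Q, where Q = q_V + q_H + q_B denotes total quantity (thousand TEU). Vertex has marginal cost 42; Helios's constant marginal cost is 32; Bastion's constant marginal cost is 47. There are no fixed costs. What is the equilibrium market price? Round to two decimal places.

Vertex's profit: π_V = (102 - Q)q_V - (42q_V). Setting ∂π_V/∂q_V = 0: 60 - 2q_V - (q_H + q_B) = 0.
Helios's first-order condition: 70 - 2q_H - (q_V + q_B) = 0.
Bastion's first-order condition: 55 - 2q_B - (q_V + q_H) = 0.
Adding the 3 first-order conditions: 185 − 4Q = 0, so Q = 185/4.
Back-substituting: q_V = (60 − 185/4) = 55/4, q_H = (70 − 185/4) = 95/4, q_B = (55 − 185/4) = 35/4.
Total output Q = 185/4, so price P = 102 - 185/4 = 223/4.

55.75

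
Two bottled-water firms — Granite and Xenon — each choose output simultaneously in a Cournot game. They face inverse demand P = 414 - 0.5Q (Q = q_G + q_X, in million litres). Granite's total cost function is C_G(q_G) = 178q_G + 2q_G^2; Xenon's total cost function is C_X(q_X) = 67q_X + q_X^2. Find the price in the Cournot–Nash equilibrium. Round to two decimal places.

Granite's profit: π_G = (414 - 0.5Q)q_G - (178q_G + 2q_G²). Setting ∂π_G/∂q_G = 0: 236 - 5q_G - (1/2)(q_X) = 0.
Xenon's profit: π_X = (414 - 0.5Q)q_X - (67q_X + q_X²). Setting ∂π_X/∂q_X = 0: 347 - 3q_X - (1/2)(q_G) = 0.
So q_G = (236 - (1/2)q_X)/5 and q_X = (347 - (1/2)q_G)/3.
Substituting one into the other gives q_G = 36.2373 and q_X = 109.6271.
Total output Q = 145.8644, so price P = 414 - (1/2)·145.8644 = 341.0678.

341.07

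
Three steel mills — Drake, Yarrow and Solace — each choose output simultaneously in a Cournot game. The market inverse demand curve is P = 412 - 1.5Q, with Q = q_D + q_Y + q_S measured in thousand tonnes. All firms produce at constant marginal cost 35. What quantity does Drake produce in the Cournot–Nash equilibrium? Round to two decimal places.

62.83

A representative firm's profit is π_i = q_i(412 - 1.5Q) - 35q_i.
First-order condition (treating rivals' output as given): 377 - 3q_i - (3/2)·Σ_{j≠i} q_j = 0.
With identical firms every q_j equals q_i, so Σ_{j≠i} q_j = 2q_i and 377 = 6q_i, giving q_i = 377/6.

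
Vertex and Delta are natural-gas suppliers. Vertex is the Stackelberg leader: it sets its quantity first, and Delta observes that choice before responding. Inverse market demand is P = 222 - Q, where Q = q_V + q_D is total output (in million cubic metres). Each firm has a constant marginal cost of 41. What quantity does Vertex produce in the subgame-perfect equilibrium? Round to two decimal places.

90.50

The follower Delta best-responds to any q_V: π_D = (222 - Q)q_D - 41q_D.
Setting the follower's marginal profit to zero, 181 - q_V - 2q_D = 0, i.e. q_D = (181 - q_V)/2.
The leader anticipates this reaction. Substituting into P = 222 - Q gives P = 263/2 - (1/2)q_V, so π_V = (263/2 - (1/2)q_V)q_V - 41q_V.
Maximising: ∂π_V/∂q_V = 181/2 - q_V = 0, giving q_V = 181/2.
Then q_D = (181 - 181/2)/2 = 181/4.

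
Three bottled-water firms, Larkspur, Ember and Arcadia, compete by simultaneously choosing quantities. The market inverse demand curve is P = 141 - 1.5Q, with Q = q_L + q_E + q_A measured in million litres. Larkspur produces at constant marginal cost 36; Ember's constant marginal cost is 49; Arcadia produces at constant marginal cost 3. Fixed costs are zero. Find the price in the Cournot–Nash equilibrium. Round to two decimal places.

57.25

Larkspur's profit: π_L = (141 - 1.5Q)q_L - (36q_L). Setting ∂π_L/∂q_L = 0: 105 - 3q_L - (3/2)(q_E + q_A) = 0.
Ember's first-order condition: 92 - 3q_E - (3/2)(q_L + q_A) = 0.
Arcadia's profit: π_A = (141 - 1.5Q)q_A - (3q_A). Setting ∂π_A/∂q_A = 0: 138 - 3q_A - (3/2)(q_L + q_E) = 0.
Adding the 3 first-order conditions: 335 − 6Q = 0, so Q = 335/6.
Back-substituting: q_L = (105 − 335/4)/(3/2) = 85/6, q_E = (92 − 335/4)/(3/2) = 11/2, q_A = (138 − 335/4)/(3/2) = 217/6.
Total output Q = 335/6, so price P = 141 - (3/2)·(335/6) = 229/4.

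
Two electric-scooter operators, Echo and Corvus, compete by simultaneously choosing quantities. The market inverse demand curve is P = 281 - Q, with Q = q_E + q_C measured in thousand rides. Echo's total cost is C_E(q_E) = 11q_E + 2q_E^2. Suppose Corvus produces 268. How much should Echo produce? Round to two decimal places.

0.33

With the rival's output fixed at 268, Echo's profit is π_E = (281 - 268 - q_E)q_E - (11q_E + 2q_E²) = (13 - q_E)q_E - (11q_E + 2q_E²).
∂π_E/∂q_E = 2 - 6q_E = 0, so q_E = 1/3.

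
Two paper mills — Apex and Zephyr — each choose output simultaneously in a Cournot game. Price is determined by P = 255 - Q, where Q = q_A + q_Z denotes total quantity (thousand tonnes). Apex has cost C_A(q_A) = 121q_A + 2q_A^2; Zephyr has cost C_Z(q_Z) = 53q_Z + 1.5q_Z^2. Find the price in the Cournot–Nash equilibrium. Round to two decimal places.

Apex's profit: π_A = (255 - Q)q_A - (121q_A + 2q_A²). Setting ∂π_A/∂q_A = 0: 134 - 6q_A - (q_Z) = 0.
Zephyr's first-order condition: 202 - 5q_Z - (q_A) = 0.
Best responses: q_A = (134 - q_Z)/6, q_Z = (202 - q_A)/5.
Solving the pair: q_A = 468/29, q_Z = 1078/29.
Total output Q = 1546/29, so price P = 255 - 1546/29 = 201.6897.

201.69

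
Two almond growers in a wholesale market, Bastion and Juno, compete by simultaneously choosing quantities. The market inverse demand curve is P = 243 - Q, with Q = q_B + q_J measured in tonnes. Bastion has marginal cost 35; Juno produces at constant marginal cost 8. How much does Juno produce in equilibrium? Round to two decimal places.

87.33

Bastion's profit: π_B = (243 - Q)q_B - (35q_B). Setting ∂π_B/∂q_B = 0: 208 - 2q_B - (q_J) = 0.
Juno's first-order condition: 235 - 2q_J - (q_B) = 0.
So q_B = (208 - q_J)/2 and q_J = (235 - q_B)/2.
Solving the pair: q_B = 181/3, q_J = 262/3.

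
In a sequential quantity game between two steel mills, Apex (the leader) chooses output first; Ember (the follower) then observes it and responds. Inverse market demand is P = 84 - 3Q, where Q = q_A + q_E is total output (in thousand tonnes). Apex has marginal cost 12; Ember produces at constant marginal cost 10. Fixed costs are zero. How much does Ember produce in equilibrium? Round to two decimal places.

6.50

Solve by backward induction. Given q_A, the follower Ember maximises π_E = (84 - 3q_A - 3q_E)q_E - 10q_E.
∂π_E/∂q_E = 74 - 3q_A - 6q_E = 0 gives the reaction function q_E = (74 - 3q_A)/6.
Apex substitutes q_E(q_A) into its own profit: π_A = q_A(84 - 3q_A - (74 - 3q_A)/2) - 12q_A = (47 - (3/2)q_A)q_A - 12q_A.
Maximising: ∂π_A/∂q_A = 35 - 3q_A = 0, giving q_A = 35/3.
Then q_E = (74 - 3·(35/3))/6 = 13/2.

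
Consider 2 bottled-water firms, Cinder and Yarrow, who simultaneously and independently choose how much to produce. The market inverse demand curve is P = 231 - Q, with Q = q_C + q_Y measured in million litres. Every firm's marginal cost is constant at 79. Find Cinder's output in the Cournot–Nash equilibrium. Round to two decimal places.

A representative firm's profit is π_i = q_i(231 - Q) - 79q_i.
Setting ∂π_i/∂q_i = 0 with rivals' quantities fixed: 152 - 2q_i - q_j = 0.
By symmetry each firm produces the same amount; substituting q_j = q_i yields q_i = 152/3.

50.67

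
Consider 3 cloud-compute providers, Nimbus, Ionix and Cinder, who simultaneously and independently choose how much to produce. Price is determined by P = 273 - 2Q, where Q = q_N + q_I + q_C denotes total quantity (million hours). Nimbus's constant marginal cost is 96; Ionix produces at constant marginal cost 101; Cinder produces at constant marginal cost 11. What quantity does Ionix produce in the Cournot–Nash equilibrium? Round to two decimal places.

Nimbus's profit: π_N = (273 - 2Q)q_N - (96q_N). Setting ∂π_N/∂q_N = 0: 177 - 4q_N - 2(q_I + q_C) = 0.
Ionix's profit: π_I = (273 - 2Q)q_I - (101q_I). Setting ∂π_I/∂q_I = 0: 172 - 4q_I - 2(q_N + q_C) = 0.
Cinder's first-order condition: 262 - 4q_C - 2(q_N + q_I) = 0.
Adding the 3 conditions: 611 − 4Q − 4Q = 0, i.e. Q = 611/8.
Back-substituting: q_N = (177 − 611/4)/2 = 97/8, q_I = (172 − 611/4)/2 = 77/8, q_C = (262 − 611/4)/2 = 437/8.

9.63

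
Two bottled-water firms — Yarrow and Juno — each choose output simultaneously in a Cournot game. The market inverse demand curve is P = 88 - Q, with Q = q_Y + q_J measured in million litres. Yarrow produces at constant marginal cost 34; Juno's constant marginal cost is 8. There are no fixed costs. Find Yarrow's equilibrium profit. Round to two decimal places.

Yarrow's profit: π_Y = (88 - Q)q_Y - (34q_Y). Setting ∂π_Y/∂q_Y = 0: 54 - 2q_Y - (q_J) = 0.
Juno's first-order condition: 80 - 2q_J - (q_Y) = 0.
Best responses: q_Y = (54 - q_J)/2, q_J = (80 - q_Y)/2.
Substituting one into the other gives q_Y = 28/3 and q_J = 106/3.
Price P = 88 - 134/3 = 130/3.
Yarrow's profit: (130/3 - 34)·(28/3) = 784/9.

87.11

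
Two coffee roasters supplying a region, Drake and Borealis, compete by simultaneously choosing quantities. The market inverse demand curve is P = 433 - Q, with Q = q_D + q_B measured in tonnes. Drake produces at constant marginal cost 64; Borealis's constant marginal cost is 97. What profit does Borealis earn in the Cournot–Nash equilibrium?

Drake's profit: π_D = (433 - Q)q_D - (64q_D). Setting ∂π_D/∂q_D = 0: 369 - 2q_D - (q_B) = 0.
Borealis's profit: π_B = (433 - Q)q_B - (97q_B). Setting ∂π_B/∂q_B = 0: 336 - 2q_B - (q_D) = 0.
Rearranging gives the reaction functions q_D = (369 - q_B)/2 and q_B = (336 - q_D)/2.
Substituting one into the other gives q_D = 134 and q_B = 101.
Price P = 433 - 235 = 198.
Borealis's profit: (198 - 97)·101 = 10201.

10201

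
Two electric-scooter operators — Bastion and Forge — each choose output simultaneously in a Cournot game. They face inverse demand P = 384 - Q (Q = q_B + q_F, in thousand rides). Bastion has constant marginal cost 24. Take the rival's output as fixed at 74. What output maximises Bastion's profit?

143

With the rival's output fixed at 74, Bastion's profit is π_B = (384 - 74 - q_B)q_B - (24q_B) = (310 - q_B)q_B - (24q_B).
∂π_B/∂q_B = 286 - 2q_B = 0, so q_B = 143.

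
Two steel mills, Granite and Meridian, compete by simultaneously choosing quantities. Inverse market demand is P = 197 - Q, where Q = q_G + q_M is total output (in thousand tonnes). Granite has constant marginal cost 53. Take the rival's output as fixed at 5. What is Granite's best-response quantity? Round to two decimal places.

With the rival's output fixed at 5, Granite's profit is π_G = (197 - 5 - q_G)q_G - (53q_G) = (192 - q_G)q_G - (53q_G).
∂π_G/∂q_G = 139 - 2q_G = 0, so q_G = 139/2.

69.50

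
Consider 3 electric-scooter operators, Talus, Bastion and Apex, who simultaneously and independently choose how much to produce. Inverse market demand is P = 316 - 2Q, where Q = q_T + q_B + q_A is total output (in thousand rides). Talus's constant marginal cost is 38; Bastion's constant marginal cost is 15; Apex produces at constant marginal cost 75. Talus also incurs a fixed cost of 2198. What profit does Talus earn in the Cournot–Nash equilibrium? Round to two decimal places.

Talus's profit: π_T = (316 - 2Q)q_T - (38q_T). Setting ∂π_T/∂q_T = 0: 278 - 4q_T - 2(q_B + q_A) = 0.
Bastion's profit: π_B = (316 - 2Q)q_B - (15q_B). Setting ∂π_B/∂q_B = 0: 301 - 4q_B - 2(q_T + q_A) = 0.
Apex's profit: π_A = (316 - 2Q)q_A - (75q_A). Setting ∂π_A/∂q_A = 0: 241 - 4q_A - 2(q_T + q_B) = 0.
Summing all 3 equations gives 820 − 8Q = 0, hence Q = 205/2.
Back-substituting: q_T = (278 − 205)/2 = 73/2, q_B = (301 − 205)/2 = 48, q_A = (241 − 205)/2 = 18.
Price P = 316 - 2·(205/2) = 111.
Talus's profit: (111 - 38)·(73/2) - 2198 = 933/2.

466.50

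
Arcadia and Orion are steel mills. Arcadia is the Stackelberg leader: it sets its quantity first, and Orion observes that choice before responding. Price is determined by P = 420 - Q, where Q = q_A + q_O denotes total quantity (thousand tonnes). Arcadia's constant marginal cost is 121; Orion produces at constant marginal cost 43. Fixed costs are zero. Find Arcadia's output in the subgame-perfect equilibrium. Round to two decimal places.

110.50

Solve by backward induction. Given q_A, the follower Orion maximises π_O = (420 - q_A - q_O)q_O - 43q_O.
Setting the follower's marginal profit to zero, 377 - q_A - 2q_O = 0, i.e. q_O = (377 - q_A)/2.
The leader anticipates this reaction. Substituting into P = 420 - Q gives P = 463/2 - (1/2)q_A, so π_A = (463/2 - (1/2)q_A)q_A - 121q_A.
Leader FOC: 221/2 - q_A = 0, so q_A = 221/2.
Then q_O = (377 - 221/2)/2 = 533/4.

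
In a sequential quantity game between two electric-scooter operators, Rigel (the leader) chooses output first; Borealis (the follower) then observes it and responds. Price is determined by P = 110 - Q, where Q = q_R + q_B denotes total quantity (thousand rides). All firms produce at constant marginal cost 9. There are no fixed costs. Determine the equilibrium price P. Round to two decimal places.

34.25

The follower Borealis best-responds to any q_R: π_B = (110 - Q)q_B - 9q_B.
Setting the follower's marginal profit to zero, 101 - q_R - 2q_B = 0, i.e. q_B = (101 - q_R)/2.
The leader anticipates this reaction. Substituting into P = 110 - Q gives P = 119/2 - (1/2)q_R, so π_R = (119/2 - (1/2)q_R)q_R - 9q_R.
The leader's first-order condition 101/2 - q_R = 0 yields q_R = 101/2.
Then q_B = (101 - 101/2)/2 = 101/4.
Total output Q = 303/4, so price P = 110 - 303/4 = 137/4.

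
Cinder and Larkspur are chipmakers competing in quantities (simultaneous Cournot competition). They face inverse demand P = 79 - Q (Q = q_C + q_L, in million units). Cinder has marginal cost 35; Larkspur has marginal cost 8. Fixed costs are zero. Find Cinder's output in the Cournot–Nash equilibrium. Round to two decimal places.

Cinder's profit: π_C = (79 - Q)q_C - (35q_C). Setting ∂π_C/∂q_C = 0: 44 - 2q_C - (q_L) = 0.
Larkspur's profit: π_L = (79 - Q)q_L - (8q_L). Setting ∂π_L/∂q_L = 0: 71 - 2q_L - (q_C) = 0.
Rearranging gives the reaction functions q_C = (44 - q_L)/2 and q_L = (71 - q_C)/2.
Substituting one into the other gives q_C = 17/3 and q_L = 98/3.

5.67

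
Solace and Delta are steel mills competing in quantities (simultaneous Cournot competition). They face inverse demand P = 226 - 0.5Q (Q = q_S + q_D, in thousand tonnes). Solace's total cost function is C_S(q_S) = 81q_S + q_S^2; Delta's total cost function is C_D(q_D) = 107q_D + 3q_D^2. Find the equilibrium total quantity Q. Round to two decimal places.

Solace's profit: π_S = (226 - 0.5Q)q_S - (81q_S + q_S²). Setting ∂π_S/∂q_S = 0: 145 - 3q_S - (1/2)(q_D) = 0.
Delta's first-order condition: 119 - 7q_D - (1/2)(q_S) = 0.
Rearranging gives the reaction functions q_S = (145 - (1/2)q_D)/3 and q_D = (119 - (1/2)q_S)/7.
Solving the pair: q_S = 46.0482, q_D = 1138/83.
Total output Q = 46.0482 + 1138/83 = 59.7590.

59.76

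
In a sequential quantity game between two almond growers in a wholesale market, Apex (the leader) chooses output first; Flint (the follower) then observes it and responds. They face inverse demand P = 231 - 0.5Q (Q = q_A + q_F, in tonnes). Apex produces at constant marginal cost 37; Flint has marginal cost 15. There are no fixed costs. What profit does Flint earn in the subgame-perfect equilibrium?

The follower Flint best-responds to any q_A: π_F = (231 - 0.5Q)q_F - 15q_F.
∂π_F/∂q_F = 216 - (1/2)q_A - q_F = 0 gives the reaction function q_F = (216 - (1/2)q_A).
The leader anticipates this reaction. Substituting into P = 231 - 0.5Q gives P = 123 - (1/4)q_A, so π_A = (123 - (1/4)q_A)q_A - 37q_A.
The leader's first-order condition 86 - (1/2)q_A = 0 yields q_A = 172.
Then q_F = (216 - (1/2)·172) = 130.
Price P = 231 - (1/2)·302 = 80.
Flint's profit: (80 - 15)·130 = 8450.

8450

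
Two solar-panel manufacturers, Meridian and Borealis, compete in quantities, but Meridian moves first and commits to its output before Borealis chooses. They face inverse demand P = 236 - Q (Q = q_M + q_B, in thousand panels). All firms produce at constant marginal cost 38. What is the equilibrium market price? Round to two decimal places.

87.50

The follower Borealis best-responds to any q_M: π_B = (236 - Q)q_B - 38q_B.
Follower FOC: 198 - q_M - 2q_B = 0, so q_B(q_M) = (198 - q_M)/2.
The leader anticipates this reaction. Substituting into P = 236 - Q gives P = 137 - (1/2)q_M, so π_M = (137 - (1/2)q_M)q_M - 38q_M.
Maximising: ∂π_M/∂q_M = 99 - q_M = 0, giving q_M = 99.
Then q_B = (198 - 99)/2 = 99/2.
Total output Q = 297/2, so price P = 236 - 297/2 = 175/2.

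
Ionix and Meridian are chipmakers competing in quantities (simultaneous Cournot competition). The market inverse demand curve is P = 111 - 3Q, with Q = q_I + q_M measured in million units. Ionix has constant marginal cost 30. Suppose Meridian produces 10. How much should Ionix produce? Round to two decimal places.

With the rival's output fixed at 10, Ionix's profit is π_I = (111 - 3·10 - 3q_I)q_I - (30q_I) = (81 - 3q_I)q_I - (30q_I).
∂π_I/∂q_I = 51 - 6q_I = 0, so q_I = 17/2.

8.50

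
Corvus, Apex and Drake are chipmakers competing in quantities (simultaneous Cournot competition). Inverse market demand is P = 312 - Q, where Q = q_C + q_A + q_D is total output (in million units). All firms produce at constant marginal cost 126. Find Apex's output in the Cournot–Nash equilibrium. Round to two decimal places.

A representative firm's profit is π_i = q_i(312 - Q) - 126q_i.
First-order condition (treating rivals' output as given): 186 - 2q_i - Σ_{j≠i} q_j = 0.
By symmetry each firm produces the same amount; substituting Σ_{j≠i} q_j = 2q_i yields q_i = 186/4 = 93/2.

46.50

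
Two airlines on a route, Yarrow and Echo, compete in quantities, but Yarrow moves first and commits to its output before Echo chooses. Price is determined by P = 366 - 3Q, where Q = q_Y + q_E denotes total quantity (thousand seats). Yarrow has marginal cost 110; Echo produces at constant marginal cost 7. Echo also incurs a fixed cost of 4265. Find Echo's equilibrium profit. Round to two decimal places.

Solve by backward induction. Given q_Y, the follower Echo maximises π_E = (366 - 3q_Y - 3q_E)q_E - 7q_E.
∂π_E/∂q_E = 359 - 3q_Y - 6q_E = 0 gives the reaction function q_E = (359 - 3q_Y)/6.
Yarrow substitutes q_E(q_Y) into its own profit: π_Y = q_Y(366 - 3q_Y - (359 - 3q_Y)/2) - 110q_Y = (373/2 - (3/2)q_Y)q_Y - 110q_Y.
Maximising: ∂π_Y/∂q_Y = 153/2 - 3q_Y = 0, giving q_Y = 51/2.
Then q_E = (359 - 3·(51/2))/6 = 565/12.
Price P = 366 - 3·(871/12) = 593/4.
Echo's profit: (593/4 - 7)·(565/12) - 4265 = 2385.5208.

2385.52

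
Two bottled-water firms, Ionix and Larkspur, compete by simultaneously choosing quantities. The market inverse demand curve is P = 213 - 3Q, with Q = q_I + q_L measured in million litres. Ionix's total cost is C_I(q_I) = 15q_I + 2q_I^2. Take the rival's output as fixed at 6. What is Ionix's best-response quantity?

With the rival's output fixed at 6, Ionix's profit is π_I = (213 - 3·6 - 3q_I)q_I - (15q_I + 2q_I²) = (195 - 3q_I)q_I - (15q_I + 2q_I²).
∂π_I/∂q_I = 180 - 10q_I = 0, so q_I = 18.

18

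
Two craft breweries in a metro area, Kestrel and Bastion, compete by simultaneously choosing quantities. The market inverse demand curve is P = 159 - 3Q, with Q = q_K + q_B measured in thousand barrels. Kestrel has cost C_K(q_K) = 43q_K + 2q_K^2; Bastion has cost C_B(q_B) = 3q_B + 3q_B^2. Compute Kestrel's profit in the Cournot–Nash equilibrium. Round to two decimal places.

346.47

Kestrel's profit: π_K = (159 - 3Q)q_K - (43q_K + 2q_K²). Setting ∂π_K/∂q_K = 0: 116 - 10q_K - 3(q_B) = 0.
Bastion's profit: π_B = (159 - 3Q)q_B - (3q_B + 3q_B²). Setting ∂π_B/∂q_B = 0: 156 - 12q_B - 3(q_K) = 0.
Best responses: q_K = (116 - 3q_B)/10, q_B = (156 - 3q_K)/12.
Solving the pair: q_K = 308/37, q_B = 404/37.
Price P = 159 - 3·(712/37) = 101.2703.
Kestrel's profit: 101.2703·(308/37) - 43·(308/37) - 2(308/37)² = 346.4719.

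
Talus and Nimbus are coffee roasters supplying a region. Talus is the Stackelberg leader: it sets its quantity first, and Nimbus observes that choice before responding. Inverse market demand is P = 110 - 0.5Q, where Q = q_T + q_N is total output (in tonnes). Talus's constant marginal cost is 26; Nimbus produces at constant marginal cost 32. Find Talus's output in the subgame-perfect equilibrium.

90

Solve by backward induction. Given q_T, the follower Nimbus maximises π_N = (110 - (1/2)q_T - (1/2)q_N)q_N - 32q_N.
∂π_N/∂q_N = 78 - (1/2)q_T - q_N = 0 gives the reaction function q_N = (78 - (1/2)q_T).
The leader anticipates this reaction. Substituting into P = 110 - 0.5Q gives P = 71 - (1/4)q_T, so π_T = (71 - (1/4)q_T)q_T - 26q_T.
Leader FOC: 45 - (1/2)q_T = 0, so q_T = 90.
Then q_N = (78 - (1/2)·90) = 33.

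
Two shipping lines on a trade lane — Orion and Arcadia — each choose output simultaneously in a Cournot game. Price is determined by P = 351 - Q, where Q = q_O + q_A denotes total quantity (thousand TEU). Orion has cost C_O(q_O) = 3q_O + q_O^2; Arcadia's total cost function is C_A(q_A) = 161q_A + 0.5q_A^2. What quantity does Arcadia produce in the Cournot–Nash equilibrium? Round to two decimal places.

Orion's profit: π_O = (351 - Q)q_O - (3q_O + q_O²). Setting ∂π_O/∂q_O = 0: 348 - 4q_O - (q_A) = 0.
Arcadia's profit: π_A = (351 - Q)q_A - (161q_A + (1/2)q_A²). Setting ∂π_A/∂q_A = 0: 190 - 3q_A - (q_O) = 0.
So q_O = (348 - q_A)/4 and q_A = (190 - q_O)/3.
Solving the pair: q_O = 854/11, q_A = 412/11.

37.45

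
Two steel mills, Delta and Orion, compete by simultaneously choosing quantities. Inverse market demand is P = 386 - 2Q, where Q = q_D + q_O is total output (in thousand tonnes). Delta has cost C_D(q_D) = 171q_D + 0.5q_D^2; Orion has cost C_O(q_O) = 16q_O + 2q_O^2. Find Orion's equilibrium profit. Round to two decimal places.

6223.46

Delta's profit: π_D = (386 - 2Q)q_D - (171q_D + (1/2)q_D²). Setting ∂π_D/∂q_D = 0: 215 - 5q_D - 2(q_O) = 0.
Orion's first-order condition: 370 - 8q_O - 2(q_D) = 0.
Best responses: q_D = (215 - 2q_O)/5, q_O = (370 - 2q_D)/8.
Solving the pair: q_D = 245/9, q_O = 355/9.
Price P = 386 - 2·(200/3) = 758/3.
Orion's profit: (758/3)·(355/9) - 16·(355/9) - 2(355/9)² = 6223.4568.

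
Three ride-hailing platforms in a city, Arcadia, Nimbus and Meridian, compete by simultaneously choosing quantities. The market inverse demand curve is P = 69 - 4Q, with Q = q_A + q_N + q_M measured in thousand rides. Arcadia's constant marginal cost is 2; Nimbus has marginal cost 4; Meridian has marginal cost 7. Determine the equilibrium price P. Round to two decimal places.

Arcadia's profit: π_A = (69 - 4Q)q_A - (2q_A). Setting ∂π_A/∂q_A = 0: 67 - 8q_A - 4(q_N + q_M) = 0.
Nimbus's profit: π_N = (69 - 4Q)q_N - (4q_N). Setting ∂π_N/∂q_N = 0: 65 - 8q_N - 4(q_A + q_M) = 0.
Meridian's first-order condition: 62 - 8q_M - 4(q_A + q_N) = 0.
Summing all 3 equations gives 194 − 16Q = 0, hence Q = 97/8.
Back-substituting: q_A = (67 − 97/2)/4 = 37/8, q_N = (65 − 97/2)/4 = 33/8, q_M = (62 − 97/2)/4 = 27/8.
Total output Q = 97/8, so price P = 69 - 4·(97/8) = 41/2.

20.50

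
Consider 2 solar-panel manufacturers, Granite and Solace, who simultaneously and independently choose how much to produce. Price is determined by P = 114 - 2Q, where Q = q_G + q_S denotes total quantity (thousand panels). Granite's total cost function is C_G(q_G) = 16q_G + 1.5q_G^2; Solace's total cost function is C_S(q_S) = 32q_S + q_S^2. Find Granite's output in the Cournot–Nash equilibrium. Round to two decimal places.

11.16

Granite's profit: π_G = (114 - 2Q)q_G - (16q_G + (3/2)q_G²). Setting ∂π_G/∂q_G = 0: 98 - 7q_G - 2(q_S) = 0.
Solace's profit: π_S = (114 - 2Q)q_S - (32q_S + q_S²). Setting ∂π_S/∂q_S = 0: 82 - 6q_S - 2(q_G) = 0.
Best responses: q_G = (98 - 2q_S)/7, q_S = (82 - 2q_G)/6.
Solving the pair: q_G = 212/19, q_S = 189/19.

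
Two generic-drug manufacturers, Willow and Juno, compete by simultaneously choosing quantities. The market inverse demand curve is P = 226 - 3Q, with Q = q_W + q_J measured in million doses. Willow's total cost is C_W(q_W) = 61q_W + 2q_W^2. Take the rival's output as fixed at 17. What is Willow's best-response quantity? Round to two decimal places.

With the rival's output fixed at 17, Willow's profit is π_W = (226 - 3·17 - 3q_W)q_W - (61q_W + 2q_W²) = (175 - 3q_W)q_W - (61q_W + 2q_W²).
∂π_W/∂q_W = 114 - 10q_W = 0, so q_W = 57/5.

11.40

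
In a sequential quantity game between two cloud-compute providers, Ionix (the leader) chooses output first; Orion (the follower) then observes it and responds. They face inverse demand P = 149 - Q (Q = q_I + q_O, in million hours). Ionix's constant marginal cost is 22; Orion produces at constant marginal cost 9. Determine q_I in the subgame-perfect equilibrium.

57

The follower Orion best-responds to any q_I: π_O = (149 - Q)q_O - 9q_O.
∂π_O/∂q_O = 140 - q_I - 2q_O = 0 gives the reaction function q_O = (140 - q_I)/2.
The leader anticipates this reaction. Substituting into P = 149 - Q gives P = 79 - (1/2)q_I, so π_I = (79 - (1/2)q_I)q_I - 22q_I.
Maximising: ∂π_I/∂q_I = 57 - q_I = 0, giving q_I = 57.
Then q_O = (140 - 57)/2 = 83/2.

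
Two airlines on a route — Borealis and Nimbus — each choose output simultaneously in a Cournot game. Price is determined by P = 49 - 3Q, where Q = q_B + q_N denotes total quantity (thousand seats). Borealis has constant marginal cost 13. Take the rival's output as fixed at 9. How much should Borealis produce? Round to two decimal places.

1.50

With the rival's output fixed at 9, Borealis's profit is π_B = (49 - 3·9 - 3q_B)q_B - (13q_B) = (22 - 3q_B)q_B - (13q_B).
∂π_B/∂q_B = 9 - 6q_B = 0, so q_B = 3/2.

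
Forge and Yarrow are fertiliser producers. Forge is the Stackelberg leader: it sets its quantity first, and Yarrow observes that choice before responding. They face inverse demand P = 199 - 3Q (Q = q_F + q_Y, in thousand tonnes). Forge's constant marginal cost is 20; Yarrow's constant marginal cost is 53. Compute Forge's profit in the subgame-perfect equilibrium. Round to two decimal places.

1872.67

The follower Yarrow best-responds to any q_F: π_Y = (199 - 3Q)q_Y - 53q_Y.
∂π_Y/∂q_Y = 146 - 3q_F - 6q_Y = 0 gives the reaction function q_Y = (146 - 3q_F)/6.
The leader anticipates this reaction. Substituting into P = 199 - 3Q gives P = 126 - (3/2)q_F, so π_F = (126 - (3/2)q_F)q_F - 20q_F.
Leader FOC: 106 - 3q_F = 0, so q_F = 106/3.
Then q_Y = (146 - 3·(106/3))/6 = 20/3.
Price P = 199 - 3·42 = 73.
Forge's profit: (73 - 20)·(106/3) = 1872.6667.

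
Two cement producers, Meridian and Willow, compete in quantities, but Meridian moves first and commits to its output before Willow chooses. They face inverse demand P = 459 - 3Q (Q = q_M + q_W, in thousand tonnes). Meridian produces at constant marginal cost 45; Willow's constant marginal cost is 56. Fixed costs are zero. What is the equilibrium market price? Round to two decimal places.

151.25

The follower Willow best-responds to any q_M: π_W = (459 - 3Q)q_W - 56q_W.
Follower FOC: 403 - 3q_M - 6q_W = 0, so q_W(q_M) = (403 - 3q_M)/6.
The leader anticipates this reaction. Substituting into P = 459 - 3Q gives P = 515/2 - (3/2)q_M, so π_M = (515/2 - (3/2)q_M)q_M - 45q_M.
Leader FOC: 425/2 - 3q_M = 0, so q_M = 425/6.
Then q_W = (403 - 3·(425/6))/6 = 127/4.
Total output Q = 1231/12, so price P = 459 - 3·(1231/12) = 605/4.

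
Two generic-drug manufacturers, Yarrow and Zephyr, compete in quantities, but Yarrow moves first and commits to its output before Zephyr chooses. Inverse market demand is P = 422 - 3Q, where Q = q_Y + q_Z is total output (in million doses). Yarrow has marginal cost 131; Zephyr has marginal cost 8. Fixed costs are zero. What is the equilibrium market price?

The follower Zephyr best-responds to any q_Y: π_Z = (422 - 3Q)q_Z - 8q_Z.
∂π_Z/∂q_Z = 414 - 3q_Y - 6q_Z = 0 gives the reaction function q_Z = (414 - 3q_Y)/6.
The leader anticipates this reaction. Substituting into P = 422 - 3Q gives P = 215 - (3/2)q_Y, so π_Y = (215 - (3/2)q_Y)q_Y - 131q_Y.
Leader FOC: 84 - 3q_Y = 0, so q_Y = 28.
Then q_Z = (414 - 3·28)/6 = 55.
Total output Q = 83, so price P = 422 - 3·83 = 173.

173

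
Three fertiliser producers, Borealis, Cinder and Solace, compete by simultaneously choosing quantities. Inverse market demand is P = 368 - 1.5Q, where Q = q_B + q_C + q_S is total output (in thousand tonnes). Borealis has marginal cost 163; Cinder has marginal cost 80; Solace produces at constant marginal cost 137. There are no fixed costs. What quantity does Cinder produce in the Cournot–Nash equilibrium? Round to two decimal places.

Borealis's profit: π_B = (368 - 1.5Q)q_B - (163q_B). Setting ∂π_B/∂q_B = 0: 205 - 3q_B - (3/2)(q_C + q_S) = 0.
Cinder's first-order condition: 288 - 3q_C - (3/2)(q_B + q_S) = 0.
Solace's profit: π_S = (368 - 1.5Q)q_S - (137q_S). Setting ∂π_S/∂q_S = 0: 231 - 3q_S - (3/2)(q_B + q_C) = 0.
Adding the 3 conditions: 724 − 3Q − 3Q = 0, i.e. Q = 362/3.
Back-substituting: q_B = (205 − 181)/(3/2) = 16, q_C = (288 − 181)/(3/2) = 214/3, q_S = (231 − 181)/(3/2) = 100/3.

71.33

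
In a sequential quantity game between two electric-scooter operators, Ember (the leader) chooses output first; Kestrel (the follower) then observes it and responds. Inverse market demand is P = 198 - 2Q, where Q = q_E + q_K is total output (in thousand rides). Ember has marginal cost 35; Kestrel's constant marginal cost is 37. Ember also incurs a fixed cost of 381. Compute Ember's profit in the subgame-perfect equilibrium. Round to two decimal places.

1320.56

Solve by backward induction. Given q_E, the follower Kestrel maximises π_K = (198 - 2q_E - 2q_K)q_K - 37q_K.
∂π_K/∂q_K = 161 - 2q_E - 4q_K = 0 gives the reaction function q_K = (161 - 2q_E)/4.
Ember substitutes q_K(q_E) into its own profit: π_E = q_E(198 - 2q_E - (161 - 2q_E)/2) - 35q_E = (235/2 - q_E)q_E - 35q_E.
The leader's first-order condition 165/2 - 2q_E = 0 yields q_E = 165/4.
Then q_K = (161 - 2·(165/4))/4 = 157/8.
Price P = 198 - 2·(487/8) = 305/4.
Ember's profit: (305/4 - 35)·(165/4) - 381 = 1320.5625.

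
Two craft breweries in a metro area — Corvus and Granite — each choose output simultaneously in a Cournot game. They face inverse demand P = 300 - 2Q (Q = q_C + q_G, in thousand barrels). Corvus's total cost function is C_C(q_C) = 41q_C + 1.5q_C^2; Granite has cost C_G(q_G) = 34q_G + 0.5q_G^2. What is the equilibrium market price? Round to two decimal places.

Corvus's profit: π_C = (300 - 2Q)q_C - (41q_C + (3/2)q_C²). Setting ∂π_C/∂q_C = 0: 259 - 7q_C - 2(q_G) = 0.
Granite's profit: π_G = (300 - 2Q)q_G - (34q_G + (1/2)q_G²). Setting ∂π_G/∂q_G = 0: 266 - 5q_G - 2(q_C) = 0.
Rearranging gives the reaction functions q_C = (259 - 2q_G)/7 and q_G = (266 - 2q_C)/5.
Substituting one into the other gives q_C = 763/31 and q_G = 1344/31.
Total output Q = 67.9677, so price P = 300 - 2·67.9677 = 164.0645.

164.06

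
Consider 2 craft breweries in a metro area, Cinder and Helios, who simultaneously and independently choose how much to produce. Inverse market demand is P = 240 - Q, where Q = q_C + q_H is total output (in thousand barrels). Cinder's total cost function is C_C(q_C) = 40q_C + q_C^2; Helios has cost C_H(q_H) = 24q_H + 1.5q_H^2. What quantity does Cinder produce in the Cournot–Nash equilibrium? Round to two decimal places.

41.26

Cinder's profit: π_C = (240 - Q)q_C - (40q_C + q_C²). Setting ∂π_C/∂q_C = 0: 200 - 4q_C - (q_H) = 0.
Helios's first-order condition: 216 - 5q_H - (q_C) = 0.
So q_C = (200 - q_H)/4 and q_H = (216 - q_C)/5.
Solving the pair: q_C = 784/19, q_H = 664/19.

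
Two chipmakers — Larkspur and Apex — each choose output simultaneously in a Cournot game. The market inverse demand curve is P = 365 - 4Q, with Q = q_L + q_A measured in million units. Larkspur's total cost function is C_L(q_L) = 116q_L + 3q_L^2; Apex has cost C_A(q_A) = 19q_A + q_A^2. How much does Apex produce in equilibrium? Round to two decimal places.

Larkspur's profit: π_L = (365 - 4Q)q_L - (116q_L + 3q_L²). Setting ∂π_L/∂q_L = 0: 249 - 14q_L - 4(q_A) = 0.
Apex's first-order condition: 346 - 10q_A - 4(q_L) = 0.
Best responses: q_L = (249 - 4q_A)/14, q_A = (346 - 4q_L)/10.
Solving the pair: q_L = 553/62, q_A = 962/31.

31.03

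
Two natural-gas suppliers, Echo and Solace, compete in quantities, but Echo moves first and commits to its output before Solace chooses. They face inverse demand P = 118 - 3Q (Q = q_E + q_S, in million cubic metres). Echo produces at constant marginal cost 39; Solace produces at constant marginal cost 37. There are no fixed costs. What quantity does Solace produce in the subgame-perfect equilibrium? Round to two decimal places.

The follower Solace best-responds to any q_E: π_S = (118 - 3Q)q_S - 37q_S.
Setting the follower's marginal profit to zero, 81 - 3q_E - 6q_S = 0, i.e. q_S = (81 - 3q_E)/6.
The leader anticipates this reaction. Substituting into P = 118 - 3Q gives P = 155/2 - (3/2)q_E, so π_E = (155/2 - (3/2)q_E)q_E - 39q_E.
Maximising: ∂π_E/∂q_E = 77/2 - 3q_E = 0, giving q_E = 77/6.
Then q_S = (81 - 3·(77/6))/6 = 85/12.

7.08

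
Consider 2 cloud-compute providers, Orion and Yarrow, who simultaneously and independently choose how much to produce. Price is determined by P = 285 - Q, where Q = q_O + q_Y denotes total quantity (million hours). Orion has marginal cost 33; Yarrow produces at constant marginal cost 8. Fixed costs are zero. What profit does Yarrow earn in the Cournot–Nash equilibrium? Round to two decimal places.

Orion's profit: π_O = (285 - Q)q_O - (33q_O). Setting ∂π_O/∂q_O = 0: 252 - 2q_O - (q_Y) = 0.
Yarrow's first-order condition: 277 - 2q_Y - (q_O) = 0.
Best responses: q_O = (252 - q_Y)/2, q_Y = (277 - q_O)/2.
Substituting one into the other gives q_O = 227/3 and q_Y = 302/3.
Price P = 285 - 529/3 = 326/3.
Yarrow's profit: (326/3 - 8)·(302/3) = 10133.7778.

10133.78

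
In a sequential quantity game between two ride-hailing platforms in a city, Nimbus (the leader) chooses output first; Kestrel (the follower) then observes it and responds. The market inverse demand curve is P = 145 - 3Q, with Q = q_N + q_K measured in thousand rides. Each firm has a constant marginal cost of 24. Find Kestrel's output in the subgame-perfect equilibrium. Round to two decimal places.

Solve by backward induction. Given q_N, the follower Kestrel maximises π_K = (145 - 3q_N - 3q_K)q_K - 24q_K.
Setting the follower's marginal profit to zero, 121 - 3q_N - 6q_K = 0, i.e. q_K = (121 - 3q_N)/6.
The leader anticipates this reaction. Substituting into P = 145 - 3Q gives P = 169/2 - (3/2)q_N, so π_N = (169/2 - (3/2)q_N)q_N - 24q_N.
Leader FOC: 121/2 - 3q_N = 0, so q_N = 121/6.
Then q_K = (121 - 3·(121/6))/6 = 121/12.

10.08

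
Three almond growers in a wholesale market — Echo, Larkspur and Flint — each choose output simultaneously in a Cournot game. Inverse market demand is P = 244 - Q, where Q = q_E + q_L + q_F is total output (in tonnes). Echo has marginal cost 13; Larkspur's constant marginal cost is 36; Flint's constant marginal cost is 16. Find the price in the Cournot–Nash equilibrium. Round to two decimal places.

77.25

Echo's profit: π_E = (244 - Q)q_E - (13q_E). Setting ∂π_E/∂q_E = 0: 231 - 2q_E - (q_L + q_F) = 0.
Larkspur's profit: π_L = (244 - Q)q_L - (36q_L). Setting ∂π_L/∂q_L = 0: 208 - 2q_L - (q_E + q_F) = 0.
Flint's profit: π_F = (244 - Q)q_F - (16q_F). Setting ∂π_F/∂q_F = 0: 228 - 2q_F - (q_E + q_L) = 0.
Summing all 3 equations gives 667 − 4Q = 0, hence Q = 667/4.
Back-substituting: q_E = (231 − 667/4) = 257/4, q_L = (208 − 667/4) = 165/4, q_F = (228 − 667/4) = 245/4.
Total output Q = 667/4, so price P = 244 - 667/4 = 309/4.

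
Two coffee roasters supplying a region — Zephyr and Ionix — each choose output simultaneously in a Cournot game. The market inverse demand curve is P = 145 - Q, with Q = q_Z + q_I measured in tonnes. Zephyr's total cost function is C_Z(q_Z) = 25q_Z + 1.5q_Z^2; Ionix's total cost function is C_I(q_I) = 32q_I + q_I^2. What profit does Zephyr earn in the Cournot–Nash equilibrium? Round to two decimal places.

Zephyr's profit: π_Z = (145 - Q)q_Z - (25q_Z + (3/2)q_Z²). Setting ∂π_Z/∂q_Z = 0: 120 - 5q_Z - (q_I) = 0.
Ionix's profit: π_I = (145 - Q)q_I - (32q_I + q_I²). Setting ∂π_I/∂q_I = 0: 113 - 4q_I - (q_Z) = 0.
Best responses: q_Z = (120 - q_I)/5, q_I = (113 - q_Z)/4.
Solving the pair: q_Z = 367/19, q_I = 445/19.
Price P = 145 - 812/19 = 1943/19.
Zephyr's profit: (1943/19)·(367/19) - 25·(367/19) - (3/2)(367/19)² = 932.7493.

932.75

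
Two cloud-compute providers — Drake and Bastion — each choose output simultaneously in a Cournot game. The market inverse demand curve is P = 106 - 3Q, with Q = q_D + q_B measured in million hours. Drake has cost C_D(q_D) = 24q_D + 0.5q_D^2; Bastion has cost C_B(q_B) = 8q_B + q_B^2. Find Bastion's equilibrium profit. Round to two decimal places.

Drake's profit: π_D = (106 - 3Q)q_D - (24q_D + (1/2)q_D²). Setting ∂π_D/∂q_D = 0: 82 - 7q_D - 3(q_B) = 0.
Bastion's profit: π_B = (106 - 3Q)q_B - (8q_B + q_B²). Setting ∂π_B/∂q_B = 0: 98 - 8q_B - 3(q_D) = 0.
So q_D = (82 - 3q_B)/7 and q_B = (98 - 3q_D)/8.
Solving the pair: q_D = 362/47, q_B = 440/47.
Price P = 106 - 3·(802/47) = 54.8085.
Bastion's profit: 54.8085·(440/47) - 8·(440/47) - (440/47)² = 350.5659.

350.57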